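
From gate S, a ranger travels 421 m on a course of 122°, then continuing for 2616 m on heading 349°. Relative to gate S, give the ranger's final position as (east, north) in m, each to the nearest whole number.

(-142, 2345)

Leg 1 (122°, 421 m): east 421 sin 122° = 357.03, north 421 cos 122° = -223.10
Leg 2 (349°, 2616 m): east 2616 sin 349° = -499.16, north 2616 cos 349° = 2567.94
Summing: -142.13 m east, 2344.84 m north → (-142, 2345).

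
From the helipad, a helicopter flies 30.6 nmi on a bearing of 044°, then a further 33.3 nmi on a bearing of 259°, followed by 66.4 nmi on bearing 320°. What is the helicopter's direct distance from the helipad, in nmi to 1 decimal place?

85.8 nmi

Leg 1 (044°, 30.6 nmi): east 30.6 sin 44° = 21.26, north 30.6 cos 44° = 22.01
Leg 2 (259°, 33.3 nmi): east 33.3 sin 259° = -32.69, north 33.3 cos 259° = -6.35
Leg 3 (320°, 66.4 nmi): east 66.4 sin 320° = -42.68, north 66.4 cos 320° = 50.87
Net: -54.11 east, 66.52 north. Distance = √((-54.11)² + (66.52)²) = 85.753 nmi.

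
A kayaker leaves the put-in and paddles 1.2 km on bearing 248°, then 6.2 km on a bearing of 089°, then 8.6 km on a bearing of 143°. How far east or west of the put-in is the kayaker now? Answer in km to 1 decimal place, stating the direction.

10.3 km east

Leg 1 (248°, 1.2 km): east 1.2 sin 248° = -1.11, north 1.2 cos 248° = -0.45
Leg 2 (089°, 6.2 km): east 6.2 sin 89° = 6.20, north 6.2 cos 89° = 0.11
Leg 3 (143°, 8.6 km): east 8.6 sin 143° = 5.18, north 8.6 cos 143° = -6.87
Net east component: 10.26 km.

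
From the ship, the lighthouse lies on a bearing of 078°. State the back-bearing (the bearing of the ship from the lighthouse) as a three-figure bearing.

258°

Back-bearing = 078° + 180° = 258°.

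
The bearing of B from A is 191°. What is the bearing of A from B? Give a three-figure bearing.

011°

Back-bearing = 191° − 180° = 011°.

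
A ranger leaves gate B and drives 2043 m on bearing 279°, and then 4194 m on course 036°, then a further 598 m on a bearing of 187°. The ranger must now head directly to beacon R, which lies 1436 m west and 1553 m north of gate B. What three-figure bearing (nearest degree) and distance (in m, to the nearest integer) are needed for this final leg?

Leg 1 (279°, 2043 m): east 2043 sin 279° = -2017.85, north 2043 cos 279° = 319.60
Leg 2 (036°, 4194 m): east 4194 sin 36° = 2465.17, north 4194 cos 36° = 3393.02
Leg 3 (187°, 598 m): east 598 sin 187° = -72.88, north 598 cos 187° = -593.54
Current position: (374.45, 3119.07). Target: (-1436, 1553). Remaining: Δeast = -1810.45, Δnorth = -1566.07.
Bearing = atan2(-1810.45, -1566.07) mod 360° = 229.14°; distance = √((-1810.45)² + (-1566.07)²) = 2393.803 m.

229°, 2394 m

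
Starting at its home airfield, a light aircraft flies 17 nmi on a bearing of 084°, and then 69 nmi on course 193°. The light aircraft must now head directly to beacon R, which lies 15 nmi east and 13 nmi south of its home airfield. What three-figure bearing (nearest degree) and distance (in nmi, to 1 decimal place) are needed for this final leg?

Leg 1 (084°, 17 nmi): east 17 sin 84° = 16.91, north 17 cos 84° = 1.78
Leg 2 (193°, 69 nmi): east 69 sin 193° = -15.52, north 69 cos 193° = -67.23
Current position: (1.39, -65.45). Target: (15, -13). Remaining: Δeast = 13.61, Δnorth = 52.45.
Bearing = atan2(13.61, 52.45) mod 360° = 14.55°; distance = √((13.61)² + (52.45)²) = 54.193 nmi.

015°, 54.2 nmi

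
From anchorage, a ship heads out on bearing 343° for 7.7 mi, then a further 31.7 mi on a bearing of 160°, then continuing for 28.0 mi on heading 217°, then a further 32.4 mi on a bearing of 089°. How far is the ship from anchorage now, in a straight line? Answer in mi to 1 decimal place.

Leg 1 (343°, 7.7 mi): east 7.7 sin 343° = -2.25, north 7.7 cos 343° = 7.36
Leg 2 (160°, 31.7 mi): east 31.7 sin 160° = 10.84, north 31.7 cos 160° = -29.79
Leg 3 (217°, 28.0 mi): east 28.0 sin 217° = -16.85, north 28.0 cos 217° = -22.36
Leg 4 (089°, 32.4 mi): east 32.4 sin 89° = 32.40, north 32.4 cos 89° = 0.57
Net: 24.14 east, -44.22 north. Distance = √((24.14)² + (-44.22)²) = 50.379 mi.

50.4 mi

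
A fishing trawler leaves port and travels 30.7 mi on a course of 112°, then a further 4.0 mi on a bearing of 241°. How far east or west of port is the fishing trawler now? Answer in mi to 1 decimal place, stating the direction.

Leg 1 (112°, 30.7 mi): east 30.7 sin 112° = 28.46, north 30.7 cos 112° = -11.50
Leg 2 (241°, 4.0 mi): east 4.0 sin 241° = -3.50, north 4.0 cos 241° = -1.94
Net east component: 24.97 mi.

25.0 mi east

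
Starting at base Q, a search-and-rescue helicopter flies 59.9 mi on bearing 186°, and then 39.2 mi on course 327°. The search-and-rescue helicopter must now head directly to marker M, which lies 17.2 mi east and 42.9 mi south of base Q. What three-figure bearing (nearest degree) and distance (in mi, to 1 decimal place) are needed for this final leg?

110°, 47.7 mi

Leg 1 (186°, 59.9 mi): east 59.9 sin 186° = -6.26, north 59.9 cos 186° = -59.57
Leg 2 (327°, 39.2 mi): east 39.2 sin 327° = -21.35, north 39.2 cos 327° = 32.88
Current position: (-27.61, -26.70). Target: (17.2, -42.9). Remaining: Δeast = 44.81, Δnorth = -16.20.
Bearing = atan2(44.81, -16.20) mod 360° = 109.88°; distance = √((44.81)² + (-16.20)²) = 47.651 mi.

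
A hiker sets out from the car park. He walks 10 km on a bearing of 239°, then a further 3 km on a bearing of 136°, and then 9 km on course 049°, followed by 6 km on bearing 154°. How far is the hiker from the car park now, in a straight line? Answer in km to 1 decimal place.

Leg 1 (239°, 10 km): east 10 sin 239° = -8.57, north 10 cos 239° = -5.15
Leg 2 (136°, 3 km): east 3 sin 136° = 2.08, north 3 cos 136° = -2.16
Leg 3 (049°, 9 km): east 9 sin 49° = 6.79, north 9 cos 49° = 5.90
Leg 4 (154°, 6 km): east 6 sin 154° = 2.63, north 6 cos 154° = -5.39
Net: 2.93 east, -6.80 north. Distance = √((2.93)² + (-6.80)²) = 7.403 km.

7.4 km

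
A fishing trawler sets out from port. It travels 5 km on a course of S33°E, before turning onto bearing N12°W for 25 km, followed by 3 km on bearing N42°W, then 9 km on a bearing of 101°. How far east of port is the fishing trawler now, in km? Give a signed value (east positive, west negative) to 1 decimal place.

4.4 km

Leg 1 (S33°E, 5 km): east 5 sin 147° = 2.72, north 5 cos 147° = -4.19
Leg 2 (N12°W, 25 km): east 25 sin 348° = -5.20, north 25 cos 348° = 24.45
Leg 3 (N42°W, 3 km): east 3 sin 318° = -2.01, north 3 cos 318° = 2.23
Leg 4 (101°, 9 km): east 9 sin 101° = 8.83, north 9 cos 101° = -1.72
Net east component: 4.35 km.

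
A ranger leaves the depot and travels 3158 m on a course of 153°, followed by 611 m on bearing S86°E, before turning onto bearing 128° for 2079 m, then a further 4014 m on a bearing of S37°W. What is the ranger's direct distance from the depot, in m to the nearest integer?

Leg 1 (153°, 3158 m): east 3158 sin 153° = 1433.70, north 3158 cos 153° = -2813.80
Leg 2 (S86°E, 611 m): east 611 sin 94° = 609.51, north 611 cos 94° = -42.62
Leg 3 (128°, 2079 m): east 2079 sin 128° = 1638.27, north 2079 cos 128° = -1279.96
Leg 4 (S37°W, 4014 m): east 4014 sin 217° = -2415.69, north 4014 cos 217° = -3205.72
Net: 1265.80 east, -7342.10 north. Distance = √((1265.80)² + (-7342.10)²) = 7450.418 m.

7450 m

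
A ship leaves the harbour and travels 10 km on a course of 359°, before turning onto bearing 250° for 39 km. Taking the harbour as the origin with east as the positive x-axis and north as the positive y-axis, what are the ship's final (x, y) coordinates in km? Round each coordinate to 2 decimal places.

Leg 1 (359°, 10 km): east 10 sin 359° = -0.17, north 10 cos 359° = 10.00
Leg 2 (250°, 39 km): east 39 sin 250° = -36.65, north 39 cos 250° = -13.34
Summing: -36.82 km east, -3.34 km north → (-36.82, -3.34).

(-36.82, -3.34)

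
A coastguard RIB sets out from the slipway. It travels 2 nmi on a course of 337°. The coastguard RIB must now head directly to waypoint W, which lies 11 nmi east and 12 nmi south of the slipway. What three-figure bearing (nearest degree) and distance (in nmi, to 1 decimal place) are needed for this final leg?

140°, 18.2 nmi

Leg 1 (337°, 2 nmi): east 2 sin 337° = -0.78, north 2 cos 337° = 1.84
Current position: (-0.78, 1.84). Target: (11, -12). Remaining: Δeast = 11.78, Δnorth = -13.84.
Bearing = atan2(11.78, -13.84) mod 360° = 139.60°; distance = √((11.78)² + (-13.84)²) = 18.176 nmi.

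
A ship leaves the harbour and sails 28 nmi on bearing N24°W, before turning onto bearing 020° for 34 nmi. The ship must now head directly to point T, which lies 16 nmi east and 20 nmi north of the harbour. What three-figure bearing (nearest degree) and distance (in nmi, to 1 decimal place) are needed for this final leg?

157°, 40.7 nmi

Leg 1 (N24°W, 28 nmi): east 28 sin 336° = -11.39, north 28 cos 336° = 25.58
Leg 2 (020°, 34 nmi): east 34 sin 20° = 11.63, north 34 cos 20° = 31.95
Current position: (0.24, 57.53). Target: (16, 20). Remaining: Δeast = 15.76, Δnorth = -37.53.
Bearing = atan2(15.76, -37.53) mod 360° = 157.22°; distance = √((15.76)² + (-37.53)²) = 40.704 nmi.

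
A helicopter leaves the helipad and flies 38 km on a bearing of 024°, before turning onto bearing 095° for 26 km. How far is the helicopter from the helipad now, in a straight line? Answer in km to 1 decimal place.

52.6 km

Leg 1 (024°, 38 km): east 38 sin 24° = 15.46, north 38 cos 24° = 34.71
Leg 2 (095°, 26 km): east 26 sin 95° = 25.90, north 26 cos 95° = -2.27
Net: 41.36 east, 32.45 north. Distance = √((41.36)² + (32.45)²) = 52.567 km.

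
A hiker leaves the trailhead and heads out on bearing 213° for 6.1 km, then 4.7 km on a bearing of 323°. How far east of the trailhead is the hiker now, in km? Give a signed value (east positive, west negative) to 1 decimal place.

Leg 1 (213°, 6.1 km): east 6.1 sin 213° = -3.32, north 6.1 cos 213° = -5.12
Leg 2 (323°, 4.7 km): east 4.7 sin 323° = -2.83, north 4.7 cos 323° = 3.75
Net east component: -6.15 km.

-6.2 km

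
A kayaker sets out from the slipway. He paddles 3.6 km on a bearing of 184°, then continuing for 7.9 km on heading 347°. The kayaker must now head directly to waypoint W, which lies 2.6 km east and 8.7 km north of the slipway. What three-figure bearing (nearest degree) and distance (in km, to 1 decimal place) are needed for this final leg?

045°, 6.5 km

Leg 1 (184°, 3.6 km): east 3.6 sin 184° = -0.25, north 3.6 cos 184° = -3.59
Leg 2 (347°, 7.9 km): east 7.9 sin 347° = -1.78, north 7.9 cos 347° = 7.70
Current position: (-2.03, 4.11). Target: (2.6, 8.7). Remaining: Δeast = 4.63, Δnorth = 4.59.
Bearing = atan2(4.63, 4.59) mod 360° = 45.21°; distance = √((4.63)² + (4.59)²) = 6.521 km.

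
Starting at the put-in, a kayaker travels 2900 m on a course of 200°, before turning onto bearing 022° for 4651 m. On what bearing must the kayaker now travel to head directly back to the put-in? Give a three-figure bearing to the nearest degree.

Leg 1 (200°, 2900 m): east 2900 sin 200° = -991.86, north 2900 cos 200° = -2725.11
Leg 2 (022°, 4651 m): east 4651 sin 22° = 1742.30, north 4651 cos 22° = 4312.33
Net displacement: 750.44 east, 1587.22 north. Direction back to start is (-750.44, -1587.22): bearing = atan2(-750.44, -1587.22) mod 360° = 205.30° ≈ 205°.

205°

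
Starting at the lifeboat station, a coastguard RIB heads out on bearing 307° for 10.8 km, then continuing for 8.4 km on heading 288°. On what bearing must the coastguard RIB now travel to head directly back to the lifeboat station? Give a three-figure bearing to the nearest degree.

Leg 1 (307°, 10.8 km): east 10.8 sin 307° = -8.63, north 10.8 cos 307° = 6.50
Leg 2 (288°, 8.4 km): east 8.4 sin 288° = -7.99, north 8.4 cos 288° = 2.60
Net displacement: -16.61 east, 9.10 north. Direction back to start is (16.61, -9.10): bearing = atan2(16.61, -9.10) mod 360° = 118.70° ≈ 119°.

119°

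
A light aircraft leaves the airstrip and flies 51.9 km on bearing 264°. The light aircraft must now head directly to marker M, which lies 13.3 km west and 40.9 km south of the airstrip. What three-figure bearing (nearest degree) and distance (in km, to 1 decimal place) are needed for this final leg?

Leg 1 (264°, 51.9 km): east 51.9 sin 264° = -51.62, north 51.9 cos 264° = -5.43
Current position: (-51.62, -5.43). Target: (-13.3, -40.9). Remaining: Δeast = 38.32, Δnorth = -35.47.
Bearing = atan2(38.32, -35.47) mod 360° = 132.80°; distance = √((38.32)² + (-35.47)²) = 52.217 km.

133°, 52.2 km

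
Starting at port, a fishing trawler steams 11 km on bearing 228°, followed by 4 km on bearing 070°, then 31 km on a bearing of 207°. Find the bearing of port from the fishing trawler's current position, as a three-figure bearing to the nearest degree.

029°

Leg 1 (228°, 11 km): east 11 sin 228° = -8.17, north 11 cos 228° = -7.36
Leg 2 (070°, 4 km): east 4 sin 70° = 3.76, north 4 cos 70° = 1.37
Leg 3 (207°, 31 km): east 31 sin 207° = -14.07, north 31 cos 207° = -27.62
Net displacement: -18.49 east, -33.61 north. Direction back to start is (18.49, 33.61): bearing = atan2(18.49, 33.61) mod 360° = 28.81° ≈ 029°.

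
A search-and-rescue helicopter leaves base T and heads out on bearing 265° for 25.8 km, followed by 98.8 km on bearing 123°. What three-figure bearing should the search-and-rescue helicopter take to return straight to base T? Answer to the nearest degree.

Leg 1 (265°, 25.8 km): east 25.8 sin 265° = -25.70, north 25.8 cos 265° = -2.25
Leg 2 (123°, 98.8 km): east 98.8 sin 123° = 82.86, north 98.8 cos 123° = -53.81
Net displacement: 57.16 east, -56.06 north. Direction back to start is (-57.16, 56.06): bearing = atan2(-57.16, 56.06) mod 360° = 314.44° ≈ 314°.

314°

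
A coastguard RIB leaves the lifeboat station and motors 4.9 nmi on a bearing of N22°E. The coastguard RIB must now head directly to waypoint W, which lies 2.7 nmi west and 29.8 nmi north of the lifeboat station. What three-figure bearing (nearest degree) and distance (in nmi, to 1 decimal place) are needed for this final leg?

350°, 25.7 nmi

Leg 1 (N22°E, 4.9 nmi): east 4.9 sin 22° = 1.84, north 4.9 cos 22° = 4.54
Current position: (1.84, 4.54). Target: (-2.7, 29.8). Remaining: Δeast = -4.54, Δnorth = 25.26.
Bearing = atan2(-4.54, 25.26) mod 360° = 349.82°; distance = √((-4.54)² + (25.26)²) = 25.661 nmi.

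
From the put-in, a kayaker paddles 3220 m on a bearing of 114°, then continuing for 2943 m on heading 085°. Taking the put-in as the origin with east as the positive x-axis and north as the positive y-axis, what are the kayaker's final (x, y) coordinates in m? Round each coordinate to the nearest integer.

Leg 1 (114°, 3220 m): east 3220 sin 114° = 2941.62, north 3220 cos 114° = -1309.69
Leg 2 (085°, 2943 m): east 2943 sin 85° = 2931.80, north 2943 cos 85° = 256.50
Summing: 5873.42 m east, -1053.19 m north → (5873, -1053).

(5873, -1053)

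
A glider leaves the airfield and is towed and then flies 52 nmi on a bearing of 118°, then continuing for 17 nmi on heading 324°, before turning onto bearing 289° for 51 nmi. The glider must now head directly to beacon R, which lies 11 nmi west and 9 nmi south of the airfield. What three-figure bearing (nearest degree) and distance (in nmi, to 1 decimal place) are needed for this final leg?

Leg 1 (118°, 52 nmi): east 52 sin 118° = 45.91, north 52 cos 118° = -24.41
Leg 2 (324°, 17 nmi): east 17 sin 324° = -9.99, north 17 cos 324° = 13.75
Leg 3 (289°, 51 nmi): east 51 sin 289° = -48.22, north 51 cos 289° = 16.60
Current position: (-12.30, 5.94). Target: (-11, -9). Remaining: Δeast = 1.30, Δnorth = -14.94.
Bearing = atan2(1.30, -14.94) mod 360° = 175.03°; distance = √((1.30)² + (-14.94)²) = 15.001 nmi.

175°, 15.0 nmi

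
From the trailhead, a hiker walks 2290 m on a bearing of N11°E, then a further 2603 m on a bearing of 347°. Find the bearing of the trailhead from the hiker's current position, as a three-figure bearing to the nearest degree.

Leg 1 (N11°E, 2290 m): east 2290 sin 11° = 436.95, north 2290 cos 11° = 2247.93
Leg 2 (347°, 2603 m): east 2603 sin 347° = -585.55, north 2603 cos 347° = 2536.29
Net displacement: -148.59 east, 4784.21 north. Direction back to start is (148.59, -4784.21): bearing = atan2(148.59, -4784.21) mod 360° = 178.22° ≈ 178°.

178°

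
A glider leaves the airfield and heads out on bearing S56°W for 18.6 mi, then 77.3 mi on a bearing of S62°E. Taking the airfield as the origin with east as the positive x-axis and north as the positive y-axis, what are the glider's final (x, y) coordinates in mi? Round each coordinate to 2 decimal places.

(52.83, -46.69)

Leg 1 (S56°W, 18.6 mi): east 18.6 sin 236° = -15.42, north 18.6 cos 236° = -10.40
Leg 2 (S62°E, 77.3 mi): east 77.3 sin 118° = 68.25, north 77.3 cos 118° = -36.29
Summing: 52.83 mi east, -46.69 mi north → (52.83, -46.69).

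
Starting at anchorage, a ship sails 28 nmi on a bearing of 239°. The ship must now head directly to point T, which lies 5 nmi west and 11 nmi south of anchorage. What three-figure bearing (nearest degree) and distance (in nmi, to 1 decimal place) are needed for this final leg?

Leg 1 (239°, 28 nmi): east 28 sin 239° = -24.00, north 28 cos 239° = -14.42
Current position: (-24.00, -14.42). Target: (-5, -11). Remaining: Δeast = 19.00, Δnorth = 3.42.
Bearing = atan2(19.00, 3.42) mod 360° = 79.79°; distance = √((19.00)² + (3.42)²) = 19.306 nmi.

080°, 19.3 nmi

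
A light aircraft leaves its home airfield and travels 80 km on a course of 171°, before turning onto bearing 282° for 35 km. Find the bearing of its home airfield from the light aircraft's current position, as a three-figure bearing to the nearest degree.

017°

Leg 1 (171°, 80 km): east 80 sin 171° = 12.51, north 80 cos 171° = -79.02
Leg 2 (282°, 35 km): east 35 sin 282° = -34.24, north 35 cos 282° = 7.28
Net displacement: -21.72 east, -71.74 north. Direction back to start is (21.72, 71.74): bearing = atan2(21.72, 71.74) mod 360° = 16.84° ≈ 017°.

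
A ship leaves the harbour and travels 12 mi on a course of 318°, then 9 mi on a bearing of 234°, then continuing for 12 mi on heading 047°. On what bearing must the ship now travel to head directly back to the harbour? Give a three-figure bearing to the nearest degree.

Leg 1 (318°, 12 mi): east 12 sin 318° = -8.03, north 12 cos 318° = 8.92
Leg 2 (234°, 9 mi): east 9 sin 234° = -7.28, north 9 cos 234° = -5.29
Leg 3 (047°, 12 mi): east 12 sin 47° = 8.78, north 12 cos 47° = 8.18
Net displacement: -6.53 east, 11.81 north. Direction back to start is (6.53, -11.81): bearing = atan2(6.53, -11.81) mod 360° = 151.05° ≈ 151°.

151°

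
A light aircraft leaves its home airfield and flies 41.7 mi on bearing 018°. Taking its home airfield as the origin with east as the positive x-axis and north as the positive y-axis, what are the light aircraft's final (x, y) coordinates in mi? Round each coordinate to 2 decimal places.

(12.89, 39.66)

Leg 1 (018°, 41.7 mi): east 41.7 sin 18° = 12.89, north 41.7 cos 18° = 39.66
Summing: 12.89 mi east, 39.66 mi north → (12.89, 39.66).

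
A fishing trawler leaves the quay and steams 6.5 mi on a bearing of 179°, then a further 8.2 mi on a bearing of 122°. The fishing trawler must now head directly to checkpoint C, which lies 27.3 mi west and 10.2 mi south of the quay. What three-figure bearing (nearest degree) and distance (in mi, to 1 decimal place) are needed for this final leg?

271°, 34.4 mi

Leg 1 (179°, 6.5 mi): east 6.5 sin 179° = 0.11, north 6.5 cos 179° = -6.50
Leg 2 (122°, 8.2 mi): east 8.2 sin 122° = 6.95, north 8.2 cos 122° = -4.35
Current position: (7.07, -10.84). Target: (-27.3, -10.2). Remaining: Δeast = -34.37, Δnorth = 0.64.
Bearing = atan2(-34.37, 0.64) mod 360° = 271.07°; distance = √((-34.37)² + (0.64)²) = 34.373 mi.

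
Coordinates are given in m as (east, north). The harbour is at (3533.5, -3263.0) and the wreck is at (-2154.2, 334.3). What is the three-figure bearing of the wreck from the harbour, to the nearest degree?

302°

Δeast = -2154.2 − 3533.5 = -5687.70; Δnorth = 334.3 − -3263.0 = 3597.30.
Bearing = atan2(Δeast, Δnorth) mod 360° = 302.31° ≈ 302°.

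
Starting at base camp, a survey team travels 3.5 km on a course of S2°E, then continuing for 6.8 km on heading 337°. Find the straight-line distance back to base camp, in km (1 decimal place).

Leg 1 (S2°E, 3.5 km): east 3.5 sin 178° = 0.12, north 3.5 cos 178° = -3.50
Leg 2 (337°, 6.8 km): east 6.8 sin 337° = -2.66, north 6.8 cos 337° = 6.26
Net: -2.53 east, 2.76 north. Distance = √((-2.53)² + (2.76)²) = 3.749 km.

3.7 km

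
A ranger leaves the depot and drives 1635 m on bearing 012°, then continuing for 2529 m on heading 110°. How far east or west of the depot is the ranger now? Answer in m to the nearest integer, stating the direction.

2716 m east

Leg 1 (012°, 1635 m): east 1635 sin 12° = 339.94, north 1635 cos 12° = 1599.27
Leg 2 (110°, 2529 m): east 2529 sin 110° = 2376.48, north 2529 cos 110° = -864.97
Net east component: 2716.42 m.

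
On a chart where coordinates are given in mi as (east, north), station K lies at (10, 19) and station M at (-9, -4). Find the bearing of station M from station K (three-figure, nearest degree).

Δeast = -9 − 10 = -19.00; Δnorth = -4 − 19 = -23.00.
Bearing = atan2(Δeast, Δnorth) mod 360° = 219.56° ≈ 220°.

220°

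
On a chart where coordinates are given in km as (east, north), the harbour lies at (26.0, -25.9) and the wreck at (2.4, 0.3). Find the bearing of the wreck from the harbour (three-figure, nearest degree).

Δeast = 2.4 − 26.0 = -23.60; Δnorth = 0.3 − -25.9 = 26.20.
Bearing = atan2(Δeast, Δnorth) mod 360° = 317.99° ≈ 318°.

318°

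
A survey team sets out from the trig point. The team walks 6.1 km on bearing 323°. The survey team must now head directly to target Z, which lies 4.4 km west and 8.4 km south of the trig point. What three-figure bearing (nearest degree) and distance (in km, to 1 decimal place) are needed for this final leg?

Leg 1 (323°, 6.1 km): east 6.1 sin 323° = -3.67, north 6.1 cos 323° = 4.87
Current position: (-3.67, 4.87). Target: (-4.4, -8.4). Remaining: Δeast = -0.73, Δnorth = -13.27.
Bearing = atan2(-0.73, -13.27) mod 360° = 183.14°; distance = √((-0.73)² + (-13.27)²) = 13.292 km.

183°, 13.3 km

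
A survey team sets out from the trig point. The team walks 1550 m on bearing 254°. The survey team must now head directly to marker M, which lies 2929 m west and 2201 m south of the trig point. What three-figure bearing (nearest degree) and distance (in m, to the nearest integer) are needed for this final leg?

Leg 1 (254°, 1550 m): east 1550 sin 254° = -1489.96, north 1550 cos 254° = -427.24
Current position: (-1489.96, -427.24). Target: (-2929, -2201). Remaining: Δeast = -1439.04, Δnorth = -1773.76.
Bearing = atan2(-1439.04, -1773.76) mod 360° = 219.05°; distance = √((-1439.04)² + (-1773.76)²) = 2284.093 m.

219°, 2284 m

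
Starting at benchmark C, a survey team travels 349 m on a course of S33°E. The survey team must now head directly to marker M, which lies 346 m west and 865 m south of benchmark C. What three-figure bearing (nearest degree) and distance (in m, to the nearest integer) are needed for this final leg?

Leg 1 (S33°E, 349 m): east 349 sin 147° = 190.08, north 349 cos 147° = -292.70
Current position: (190.08, -292.70). Target: (-346, -865). Remaining: Δeast = -536.08, Δnorth = -572.30.
Bearing = atan2(-536.08, -572.30) mod 360° = 223.13°; distance = √((-536.08)² + (-572.30)²) = 784.164 m.

223°, 784 m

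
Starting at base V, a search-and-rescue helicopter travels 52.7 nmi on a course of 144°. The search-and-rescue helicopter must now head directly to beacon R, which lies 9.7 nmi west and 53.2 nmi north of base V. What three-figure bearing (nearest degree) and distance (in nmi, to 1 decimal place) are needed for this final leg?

Leg 1 (144°, 52.7 nmi): east 52.7 sin 144° = 30.98, north 52.7 cos 144° = -42.64
Current position: (30.98, -42.64). Target: (-9.7, 53.2). Remaining: Δeast = -40.68, Δnorth = 95.84.
Bearing = atan2(-40.68, 95.84) mod 360° = 337.00°; distance = √((-40.68)² + (95.84)²) = 104.110 nmi.

337°, 104.1 nmi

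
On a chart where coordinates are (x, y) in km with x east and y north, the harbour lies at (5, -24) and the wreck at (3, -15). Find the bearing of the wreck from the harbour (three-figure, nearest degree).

347°

Δeast = 3 − 5 = -2.00; Δnorth = -15 − -24 = 9.00.
Bearing = atan2(Δeast, Δnorth) mod 360° = 347.47° ≈ 347°.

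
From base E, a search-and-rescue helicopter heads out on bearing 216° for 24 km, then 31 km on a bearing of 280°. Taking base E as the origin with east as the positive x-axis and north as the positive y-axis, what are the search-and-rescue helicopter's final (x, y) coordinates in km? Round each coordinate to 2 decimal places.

(-44.64, -14.03)

Leg 1 (216°, 24 km): east 24 sin 216° = -14.11, north 24 cos 216° = -19.42
Leg 2 (280°, 31 km): east 31 sin 280° = -30.53, north 31 cos 280° = 5.38
Summing: -44.64 km east, -14.03 km north → (-44.64, -14.03).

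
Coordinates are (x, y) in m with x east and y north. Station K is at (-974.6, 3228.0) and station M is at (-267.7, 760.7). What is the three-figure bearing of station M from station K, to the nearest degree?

Δeast = -267.7 − -974.6 = 706.90; Δnorth = 760.7 − 3228.0 = -2467.30.
Bearing = atan2(Δeast, Δnorth) mod 360° = 164.01° ≈ 164°.

164°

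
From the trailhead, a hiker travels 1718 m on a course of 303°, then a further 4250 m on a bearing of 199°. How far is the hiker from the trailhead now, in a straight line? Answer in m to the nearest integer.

4181 m

Leg 1 (303°, 1718 m): east 1718 sin 303° = -1440.84, north 1718 cos 303° = 935.69
Leg 2 (199°, 4250 m): east 4250 sin 199° = -1383.66, north 4250 cos 199° = -4018.45
Net: -2824.50 east, -3082.76 north. Distance = √((-2824.50)² + (-3082.76)²) = 4181.057 m.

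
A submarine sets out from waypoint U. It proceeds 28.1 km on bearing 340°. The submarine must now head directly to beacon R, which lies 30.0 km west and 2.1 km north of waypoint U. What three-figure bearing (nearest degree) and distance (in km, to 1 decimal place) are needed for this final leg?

220°, 31.7 km

Leg 1 (340°, 28.1 km): east 28.1 sin 340° = -9.61, north 28.1 cos 340° = 26.41
Current position: (-9.61, 26.41). Target: (-30.0, 2.1). Remaining: Δeast = -20.39, Δnorth = -24.31.
Bearing = atan2(-20.39, -24.31) mod 360° = 219.99°; distance = √((-20.39)² + (-24.31)²) = 31.725 km.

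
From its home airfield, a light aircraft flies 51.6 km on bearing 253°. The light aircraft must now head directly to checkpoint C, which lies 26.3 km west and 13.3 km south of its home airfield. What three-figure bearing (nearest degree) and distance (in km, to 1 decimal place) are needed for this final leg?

Leg 1 (253°, 51.6 km): east 51.6 sin 253° = -49.35, north 51.6 cos 253° = -15.09
Current position: (-49.35, -15.09). Target: (-26.3, -13.3). Remaining: Δeast = 23.05, Δnorth = 1.79.
Bearing = atan2(23.05, 1.79) mod 360° = 85.57°; distance = √((23.05)² + (1.79)²) = 23.114 km.

086°, 23.1 km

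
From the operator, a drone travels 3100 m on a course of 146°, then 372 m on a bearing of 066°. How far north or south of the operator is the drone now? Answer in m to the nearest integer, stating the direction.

Leg 1 (146°, 3100 m): east 3100 sin 146° = 1733.50, north 3100 cos 146° = -2570.02
Leg 2 (066°, 372 m): east 372 sin 66° = 339.84, north 372 cos 66° = 151.31
Net north component: -2418.71 m.

2419 m south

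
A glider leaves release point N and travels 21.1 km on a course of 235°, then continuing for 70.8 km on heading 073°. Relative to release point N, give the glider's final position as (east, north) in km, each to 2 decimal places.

(50.42, 8.60)

Leg 1 (235°, 21.1 km): east 21.1 sin 235° = -17.28, north 21.1 cos 235° = -12.10
Leg 2 (073°, 70.8 km): east 70.8 sin 73° = 67.71, north 70.8 cos 73° = 20.70
Summing: 50.42 km east, 8.60 km north → (50.42, 8.60).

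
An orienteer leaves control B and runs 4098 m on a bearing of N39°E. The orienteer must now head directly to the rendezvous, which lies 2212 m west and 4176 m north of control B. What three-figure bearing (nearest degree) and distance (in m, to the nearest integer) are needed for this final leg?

Leg 1 (N39°E, 4098 m): east 4098 sin 39° = 2578.95, north 4098 cos 39° = 3184.74
Current position: (2578.95, 3184.74). Target: (-2212, 4176). Remaining: Δeast = -4790.95, Δnorth = 991.26.
Bearing = atan2(-4790.95, 991.26) mod 360° = 281.69°; distance = √((-4790.95)² + (991.26)²) = 4892.427 m.

282°, 4892 m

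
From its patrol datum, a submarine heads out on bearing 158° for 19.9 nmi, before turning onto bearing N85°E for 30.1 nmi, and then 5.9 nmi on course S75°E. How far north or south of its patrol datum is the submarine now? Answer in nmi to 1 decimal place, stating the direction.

17.4 nmi south

Leg 1 (158°, 19.9 nmi): east 19.9 sin 158° = 7.45, north 19.9 cos 158° = -18.45
Leg 2 (N85°E, 30.1 nmi): east 30.1 sin 85° = 29.99, north 30.1 cos 85° = 2.62
Leg 3 (S75°E, 5.9 nmi): east 5.9 sin 105° = 5.70, north 5.9 cos 105° = -1.53
Net north component: -17.35 nmi.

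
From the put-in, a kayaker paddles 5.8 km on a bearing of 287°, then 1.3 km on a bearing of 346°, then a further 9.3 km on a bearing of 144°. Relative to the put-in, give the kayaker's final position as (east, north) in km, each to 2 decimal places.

(-0.39, -4.57)

Leg 1 (287°, 5.8 km): east 5.8 sin 287° = -5.55, north 5.8 cos 287° = 1.70
Leg 2 (346°, 1.3 km): east 1.3 sin 346° = -0.31, north 1.3 cos 346° = 1.26
Leg 3 (144°, 9.3 km): east 9.3 sin 144° = 5.47, north 9.3 cos 144° = -7.52
Summing: -0.39 km east, -4.57 km north → (-0.39, -4.57).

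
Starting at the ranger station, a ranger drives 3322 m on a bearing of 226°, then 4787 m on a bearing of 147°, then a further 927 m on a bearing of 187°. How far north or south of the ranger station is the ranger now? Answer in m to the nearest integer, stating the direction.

7242 m south

Leg 1 (226°, 3322 m): east 3322 sin 226° = -2389.65, north 3322 cos 226° = -2307.66
Leg 2 (147°, 4787 m): east 4787 sin 147° = 2607.19, north 4787 cos 147° = -4014.72
Leg 3 (187°, 927 m): east 927 sin 187° = -112.97, north 927 cos 187° = -920.09
Net north component: -7242.46 m.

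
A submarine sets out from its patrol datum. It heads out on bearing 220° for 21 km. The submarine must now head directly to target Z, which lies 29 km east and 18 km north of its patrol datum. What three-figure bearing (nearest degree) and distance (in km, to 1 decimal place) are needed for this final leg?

051°, 54.5 km

Leg 1 (220°, 21 km): east 21 sin 220° = -13.50, north 21 cos 220° = -16.09
Current position: (-13.50, -16.09). Target: (29, 18). Remaining: Δeast = 42.50, Δnorth = 34.09.
Bearing = atan2(42.50, 34.09) mod 360° = 51.27°; distance = √((42.50)² + (34.09)²) = 54.480 km.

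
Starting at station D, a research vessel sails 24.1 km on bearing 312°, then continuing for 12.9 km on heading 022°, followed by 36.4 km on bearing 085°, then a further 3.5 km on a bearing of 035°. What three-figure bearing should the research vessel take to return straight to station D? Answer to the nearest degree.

Leg 1 (312°, 24.1 km): east 24.1 sin 312° = -17.91, north 24.1 cos 312° = 16.13
Leg 2 (022°, 12.9 km): east 12.9 sin 22° = 4.83, north 12.9 cos 22° = 11.96
Leg 3 (085°, 36.4 km): east 36.4 sin 85° = 36.26, north 36.4 cos 85° = 3.17
Leg 4 (035°, 3.5 km): east 3.5 sin 35° = 2.01, north 3.5 cos 35° = 2.87
Net displacement: 25.19 east, 34.13 north. Direction back to start is (-25.19, -34.13): bearing = atan2(-25.19, -34.13) mod 360° = 216.43° ≈ 216°.

216°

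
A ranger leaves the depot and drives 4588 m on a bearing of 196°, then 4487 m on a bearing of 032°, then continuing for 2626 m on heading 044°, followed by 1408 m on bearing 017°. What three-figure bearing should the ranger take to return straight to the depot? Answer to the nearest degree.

232°

Leg 1 (196°, 4588 m): east 4588 sin 196° = -1264.62, north 4588 cos 196° = -4410.27
Leg 2 (032°, 4487 m): east 4487 sin 32° = 2377.75, north 4487 cos 32° = 3805.19
Leg 3 (044°, 2626 m): east 2626 sin 44° = 1824.17, north 2626 cos 44° = 1888.99
Leg 4 (017°, 1408 m): east 1408 sin 17° = 411.66, north 1408 cos 17° = 1346.48
Net displacement: 3348.96 east, 2630.39 north. Direction back to start is (-3348.96, -2630.39): bearing = atan2(-3348.96, -2630.39) mod 360° = 231.85° ≈ 232°.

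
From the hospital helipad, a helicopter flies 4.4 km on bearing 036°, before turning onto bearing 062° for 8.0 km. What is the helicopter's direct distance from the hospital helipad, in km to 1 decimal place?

Leg 1 (036°, 4.4 km): east 4.4 sin 36° = 2.59, north 4.4 cos 36° = 3.56
Leg 2 (062°, 8.0 km): east 8.0 sin 62° = 7.06, north 8.0 cos 62° = 3.76
Net: 9.65 east, 7.32 north. Distance = √((9.65)² + (7.32)²) = 12.109 km.

12.1 km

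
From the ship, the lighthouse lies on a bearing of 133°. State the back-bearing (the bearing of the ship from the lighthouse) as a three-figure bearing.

313°

Back-bearing = 133° + 180° = 313°.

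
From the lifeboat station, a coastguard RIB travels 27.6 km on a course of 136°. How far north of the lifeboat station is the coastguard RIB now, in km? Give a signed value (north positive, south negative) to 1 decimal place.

Leg 1 (136°, 27.6 km): east 27.6 sin 136° = 19.17, north 27.6 cos 136° = -19.85
Net north component: -19.85 km.

-19.9 km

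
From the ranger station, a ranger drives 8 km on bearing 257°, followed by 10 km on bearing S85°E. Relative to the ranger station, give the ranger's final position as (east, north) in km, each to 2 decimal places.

(2.17, -2.67)

Leg 1 (257°, 8 km): east 8 sin 257° = -7.79, north 8 cos 257° = -1.80
Leg 2 (S85°E, 10 km): east 10 sin 95° = 9.96, north 10 cos 95° = -0.87
Summing: 2.17 km east, -2.67 km north → (2.17, -2.67).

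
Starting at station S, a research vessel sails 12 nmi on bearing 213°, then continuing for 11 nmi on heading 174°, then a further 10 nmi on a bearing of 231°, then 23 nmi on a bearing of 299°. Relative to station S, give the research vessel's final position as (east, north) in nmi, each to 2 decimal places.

(-33.27, -16.15)

Leg 1 (213°, 12 nmi): east 12 sin 213° = -6.54, north 12 cos 213° = -10.06
Leg 2 (174°, 11 nmi): east 11 sin 174° = 1.15, north 11 cos 174° = -10.94
Leg 3 (231°, 10 nmi): east 10 sin 231° = -7.77, north 10 cos 231° = -6.29
Leg 4 (299°, 23 nmi): east 23 sin 299° = -20.12, north 23 cos 299° = 11.15
Summing: -33.27 nmi east, -16.15 nmi north → (-33.27, -16.15).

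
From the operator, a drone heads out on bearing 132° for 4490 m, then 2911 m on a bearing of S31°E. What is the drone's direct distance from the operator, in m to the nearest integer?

Leg 1 (132°, 4490 m): east 4490 sin 132° = 3336.72, north 4490 cos 132° = -3004.40
Leg 2 (S31°E, 2911 m): east 2911 sin 149° = 1499.28, north 2911 cos 149° = -2495.21
Net: 4836.00 east, -5499.61 north. Distance = √((4836.00)² + (-5499.61)²) = 7323.426 m.

7323 m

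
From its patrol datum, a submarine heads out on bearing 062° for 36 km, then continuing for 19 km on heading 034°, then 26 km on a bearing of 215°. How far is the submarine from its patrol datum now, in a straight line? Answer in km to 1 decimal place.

29.7 km

Leg 1 (062°, 36 km): east 36 sin 62° = 31.79, north 36 cos 62° = 16.90
Leg 2 (034°, 19 km): east 19 sin 34° = 10.62, north 19 cos 34° = 15.75
Leg 3 (215°, 26 km): east 26 sin 215° = -14.91, north 26 cos 215° = -21.30
Net: 27.50 east, 11.35 north. Distance = √((27.50)² + (11.35)²) = 29.750 km.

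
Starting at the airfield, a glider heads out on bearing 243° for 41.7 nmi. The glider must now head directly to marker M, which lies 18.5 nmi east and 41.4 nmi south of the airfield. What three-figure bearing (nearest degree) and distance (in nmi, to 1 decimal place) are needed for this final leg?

112°, 60.0 nmi

Leg 1 (243°, 41.7 nmi): east 41.7 sin 243° = -37.15, north 41.7 cos 243° = -18.93
Current position: (-37.15, -18.93). Target: (18.5, -41.4). Remaining: Δeast = 55.65, Δnorth = -22.47.
Bearing = atan2(55.65, -22.47) mod 360° = 111.98°; distance = √((55.65)² + (-22.47)²) = 60.019 nmi.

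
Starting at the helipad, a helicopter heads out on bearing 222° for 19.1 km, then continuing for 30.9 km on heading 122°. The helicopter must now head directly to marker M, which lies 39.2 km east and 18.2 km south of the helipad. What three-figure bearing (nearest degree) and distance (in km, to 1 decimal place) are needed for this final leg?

064°, 28.6 km

Leg 1 (222°, 19.1 km): east 19.1 sin 222° = -12.78, north 19.1 cos 222° = -14.19
Leg 2 (122°, 30.9 km): east 30.9 sin 122° = 26.20, north 30.9 cos 122° = -16.37
Current position: (13.42, -30.57). Target: (39.2, -18.2). Remaining: Δeast = 25.78, Δnorth = 12.37.
Bearing = atan2(25.78, 12.37) mod 360° = 64.37°; distance = √((25.78)² + (12.37)²) = 28.590 km.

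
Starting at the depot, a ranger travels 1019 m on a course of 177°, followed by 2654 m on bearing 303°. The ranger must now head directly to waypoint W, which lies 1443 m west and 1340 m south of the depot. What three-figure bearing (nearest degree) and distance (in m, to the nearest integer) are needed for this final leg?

Leg 1 (177°, 1019 m): east 1019 sin 177° = 53.33, north 1019 cos 177° = -1017.60
Leg 2 (303°, 2654 m): east 2654 sin 303° = -2225.83, north 2654 cos 303° = 1445.47
Current position: (-2172.50, 427.87). Target: (-1443, -1340). Remaining: Δeast = 729.50, Δnorth = -1767.87.
Bearing = atan2(729.50, -1767.87) mod 360° = 157.58°; distance = √((729.50)² + (-1767.87)²) = 1912.467 m.

158°, 1912 m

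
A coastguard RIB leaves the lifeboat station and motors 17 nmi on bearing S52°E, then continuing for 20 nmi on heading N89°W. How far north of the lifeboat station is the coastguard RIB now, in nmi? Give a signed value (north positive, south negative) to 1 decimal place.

Leg 1 (S52°E, 17 nmi): east 17 sin 128° = 13.40, north 17 cos 128° = -10.47
Leg 2 (N89°W, 20 nmi): east 20 sin 271° = -20.00, north 20 cos 271° = 0.35
Net north component: -10.12 nmi.

-10.1 nmi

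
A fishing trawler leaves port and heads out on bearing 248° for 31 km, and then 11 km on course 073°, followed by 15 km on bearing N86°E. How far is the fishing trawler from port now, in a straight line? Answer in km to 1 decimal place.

8.0 km

Leg 1 (248°, 31 km): east 31 sin 248° = -28.74, north 31 cos 248° = -11.61
Leg 2 (073°, 11 km): east 11 sin 73° = 10.52, north 11 cos 73° = 3.22
Leg 3 (N86°E, 15 km): east 15 sin 86° = 14.96, north 15 cos 86° = 1.05
Net: -3.26 east, -7.35 north. Distance = √((-3.26)² + (-7.35)²) = 8.041 km.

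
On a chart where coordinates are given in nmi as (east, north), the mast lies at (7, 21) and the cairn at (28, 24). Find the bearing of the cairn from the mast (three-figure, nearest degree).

Δeast = 28 − 7 = 21.00; Δnorth = 24 − 21 = 3.00.
Bearing = atan2(Δeast, Δnorth) mod 360° = 81.87° ≈ 082°.

082°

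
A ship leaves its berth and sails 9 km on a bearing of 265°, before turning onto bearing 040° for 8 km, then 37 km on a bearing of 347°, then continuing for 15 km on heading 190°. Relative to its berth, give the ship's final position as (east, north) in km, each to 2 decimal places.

Leg 1 (265°, 9 km): east 9 sin 265° = -8.97, north 9 cos 265° = -0.78
Leg 2 (040°, 8 km): east 8 sin 40° = 5.14, north 8 cos 40° = 6.13
Leg 3 (347°, 37 km): east 37 sin 347° = -8.32, north 37 cos 347° = 36.05
Leg 4 (190°, 15 km): east 15 sin 190° = -2.60, north 15 cos 190° = -14.77
Summing: -14.75 km east, 26.62 km north → (-14.75, 26.62).

(-14.75, 26.62)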